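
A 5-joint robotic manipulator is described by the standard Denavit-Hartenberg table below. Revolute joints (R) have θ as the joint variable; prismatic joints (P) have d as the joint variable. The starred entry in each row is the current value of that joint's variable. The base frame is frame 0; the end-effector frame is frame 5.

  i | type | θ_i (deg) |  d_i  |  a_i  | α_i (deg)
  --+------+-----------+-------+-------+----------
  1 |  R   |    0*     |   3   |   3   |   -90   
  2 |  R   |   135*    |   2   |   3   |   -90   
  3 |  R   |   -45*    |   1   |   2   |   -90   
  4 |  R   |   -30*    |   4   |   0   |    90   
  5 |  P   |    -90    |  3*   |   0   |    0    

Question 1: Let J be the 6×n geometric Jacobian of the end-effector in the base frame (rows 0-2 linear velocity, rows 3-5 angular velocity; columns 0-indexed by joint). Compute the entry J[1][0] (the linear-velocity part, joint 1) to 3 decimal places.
-3.916

axis z_0 = ẑ; lever o_n−o_0 = (-3.9155,-0.4749,1.1729)
cross product → J_v[:, 0] = (0.4749,-3.9155,0.0000)
J_ω[:, 0] = z_0
entry J[1][0] = -3.9155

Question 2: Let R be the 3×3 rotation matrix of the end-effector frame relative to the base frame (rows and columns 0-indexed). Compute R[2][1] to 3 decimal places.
End-effector y-axis (col 1 of R) = (-0.7866,0.6124,-0.0795)
R[2][1] = -0.0795

-0.079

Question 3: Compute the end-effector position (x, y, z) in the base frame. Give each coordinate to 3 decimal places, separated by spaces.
-3.916 -0.475 1.173

after link 1: o_1 = (3.0000, 0.0000, 3.0000)
after link 2: o_2 = (0.8787, 2.0000, 0.8787)
after link 3: o_3 = (-0.8284, 3.4142, 0.5858)
after link 4: o_4 = (-2.8284, 0.5858, -1.4142)
after link 5: o_5 = (-3.9155, -0.4749, 1.1729)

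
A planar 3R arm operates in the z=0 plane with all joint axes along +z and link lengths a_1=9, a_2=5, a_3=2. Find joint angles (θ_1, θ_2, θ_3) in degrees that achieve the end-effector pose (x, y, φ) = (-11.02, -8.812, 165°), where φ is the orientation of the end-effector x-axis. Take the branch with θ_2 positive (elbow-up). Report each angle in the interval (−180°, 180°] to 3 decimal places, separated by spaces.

wrist centre = target − a_3·(cos φ, sin φ) = (-9.0881, -9.3296)
cos θ_2 = (169.6366−9²−5²)/(2·9·5) = 0.7071; θ_2 = 45.0027° (elbow-up)
β = atan2(-9.3296,-9.0881) = -134.2488°; ψ = atan2(3.5357,12.5354) = 15.7515°
θ_1 = β − ψ = -150.0003°
θ_3 = φ − θ_1 − θ_2 = -90.0024° (wrapped to (-180°,180°])

-150.000 45.003 -90.002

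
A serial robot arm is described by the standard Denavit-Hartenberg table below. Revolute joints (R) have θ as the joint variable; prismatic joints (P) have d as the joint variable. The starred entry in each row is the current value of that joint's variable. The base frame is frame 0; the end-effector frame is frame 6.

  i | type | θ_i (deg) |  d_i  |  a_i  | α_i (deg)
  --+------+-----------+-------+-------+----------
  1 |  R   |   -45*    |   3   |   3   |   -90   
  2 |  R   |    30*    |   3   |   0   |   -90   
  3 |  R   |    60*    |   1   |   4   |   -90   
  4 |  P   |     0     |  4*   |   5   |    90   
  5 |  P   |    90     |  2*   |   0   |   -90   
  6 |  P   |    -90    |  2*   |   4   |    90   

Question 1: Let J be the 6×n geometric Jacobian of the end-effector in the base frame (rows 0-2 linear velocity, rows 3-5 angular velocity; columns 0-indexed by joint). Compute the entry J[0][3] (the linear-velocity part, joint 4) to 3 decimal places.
prismatic axis z_3 = (-0.8839,0.1768,0.4330)
J_v[:, 3] = z_3; J_ω[:, 3] = (0,0,0)
entry J[0][3] = -0.8839

-0.884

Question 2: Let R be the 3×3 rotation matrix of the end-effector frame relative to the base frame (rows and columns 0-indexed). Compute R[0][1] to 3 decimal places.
0.306

End-effector y-axis (col 1 of R) = (0.3062,0.9186,0.2500)
R[0][1] = 0.3062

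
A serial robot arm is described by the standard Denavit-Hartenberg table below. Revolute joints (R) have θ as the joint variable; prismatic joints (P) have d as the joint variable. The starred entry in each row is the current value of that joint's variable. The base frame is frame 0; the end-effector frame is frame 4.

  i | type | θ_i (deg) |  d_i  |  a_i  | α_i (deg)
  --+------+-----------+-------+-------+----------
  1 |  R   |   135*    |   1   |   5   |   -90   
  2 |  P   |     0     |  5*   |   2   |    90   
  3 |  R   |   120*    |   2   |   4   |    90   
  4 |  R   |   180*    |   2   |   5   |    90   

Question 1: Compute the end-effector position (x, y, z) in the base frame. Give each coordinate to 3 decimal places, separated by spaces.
after link 1: o_1 = (-3.5355, 3.5355, 1.0000)
after link 2: o_2 = (-8.4853, 1.4142, 1.0000)
after link 3: o_3 = (-9.5206, -2.4495, 3.0000)
after link 4: o_4 = (-10.1583, 2.8978, 3.0000)

-10.158 2.898 3.000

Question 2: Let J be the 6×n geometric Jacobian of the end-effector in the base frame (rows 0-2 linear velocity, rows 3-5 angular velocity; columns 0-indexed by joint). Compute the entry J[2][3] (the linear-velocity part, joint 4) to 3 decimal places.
axis z_3 = (-0.9659,0.2588,0.0000); lever o_n−o_3 = (-0.6378,5.3473,0.0000)
cross product → J_v[:, 3] = (-0.0000,0.0000,-5.0000)
J_ω[:, 3] = z_3
entry J[2][3] = -5.0000

-5.000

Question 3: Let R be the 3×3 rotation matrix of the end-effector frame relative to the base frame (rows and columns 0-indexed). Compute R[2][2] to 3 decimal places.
End-effector z-axis (col 2 of R) = (-0.0000,-0.0000,1.0000)
R[2][2] = 1.0000

1.000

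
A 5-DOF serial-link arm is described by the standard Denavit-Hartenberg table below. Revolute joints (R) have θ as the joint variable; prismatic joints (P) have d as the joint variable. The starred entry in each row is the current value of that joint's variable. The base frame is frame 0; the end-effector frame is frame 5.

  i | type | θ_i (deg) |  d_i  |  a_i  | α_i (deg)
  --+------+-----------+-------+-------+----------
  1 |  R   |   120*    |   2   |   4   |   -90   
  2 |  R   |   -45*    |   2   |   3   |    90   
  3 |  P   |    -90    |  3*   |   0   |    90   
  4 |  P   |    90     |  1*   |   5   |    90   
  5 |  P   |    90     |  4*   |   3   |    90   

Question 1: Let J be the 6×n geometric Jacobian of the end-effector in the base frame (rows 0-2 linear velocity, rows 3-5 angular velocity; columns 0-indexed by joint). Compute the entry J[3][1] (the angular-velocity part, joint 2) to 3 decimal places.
-0.866

axis z_1 = (-0.8660,-0.5000,0.0000); lever o_n−o_1 = (4.9140,-4.5114,4.9497)
cross product → J_v[:, 1] = (-2.4749,4.2866,6.3640)
J_ω[:, 1] = z_1
entry J[3][1] = -0.8660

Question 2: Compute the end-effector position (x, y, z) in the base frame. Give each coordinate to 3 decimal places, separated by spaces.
after link 1: o_1 = (-2.0000, 3.4641, 2.0000)
after link 2: o_2 = (-4.7927, 4.3012, 4.1213)
after link 3: o_3 = (-3.7321, 2.4641, 6.2426)
after link 4: o_4 = (-1.6107, -1.2101, 9.0711)
after link 5: o_5 = (2.9140, -1.0473, 6.9497)

2.914 -1.047 6.950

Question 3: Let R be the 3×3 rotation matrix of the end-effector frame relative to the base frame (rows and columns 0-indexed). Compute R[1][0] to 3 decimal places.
End-effector x-axis (col 0 of R) = (0.3536,-0.6124,-0.7071)
R[1][0] = -0.6124

-0.612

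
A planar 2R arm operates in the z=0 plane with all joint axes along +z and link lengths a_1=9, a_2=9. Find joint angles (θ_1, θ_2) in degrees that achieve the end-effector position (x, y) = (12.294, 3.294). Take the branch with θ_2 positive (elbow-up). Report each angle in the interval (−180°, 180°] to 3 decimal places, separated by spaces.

-30.002 90.003

cos θ_2 = (161.9929−9²−9²)/(2·9·9) = -0.0000; θ_2 = 90.0025° (elbow-up)
β = atan2(3.2940,12.2940) = 14.9993°; ψ = atan2(9.0000,8.9996) = 45.0013°
θ_1 = β − ψ = -30.0020°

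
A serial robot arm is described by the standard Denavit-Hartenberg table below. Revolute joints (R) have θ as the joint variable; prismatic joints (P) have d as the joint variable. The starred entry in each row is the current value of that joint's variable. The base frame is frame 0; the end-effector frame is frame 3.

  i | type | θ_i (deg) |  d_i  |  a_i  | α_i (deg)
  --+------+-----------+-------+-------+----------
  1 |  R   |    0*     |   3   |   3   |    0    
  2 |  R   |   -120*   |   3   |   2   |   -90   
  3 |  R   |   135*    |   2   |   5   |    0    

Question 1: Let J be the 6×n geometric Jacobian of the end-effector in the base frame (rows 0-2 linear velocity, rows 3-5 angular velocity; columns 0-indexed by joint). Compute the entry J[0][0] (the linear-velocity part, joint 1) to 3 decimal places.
axis z_0 = ẑ; lever o_n−o_0 = (5.4998,0.3298,2.4645)
cross product → J_v[:, 0] = (-0.3298,5.4998,0.0000)
J_ω[:, 0] = z_0
entry J[0][0] = -0.3298

-0.330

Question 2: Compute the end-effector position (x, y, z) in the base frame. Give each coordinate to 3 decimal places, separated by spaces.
5.500 0.330 2.464

after link 1: o_1 = (3.0000, 0.0000, 3.0000)
after link 2: o_2 = (2.0000, -1.7321, 6.0000)
after link 3: o_3 = (5.4998, 0.3298, 2.4645)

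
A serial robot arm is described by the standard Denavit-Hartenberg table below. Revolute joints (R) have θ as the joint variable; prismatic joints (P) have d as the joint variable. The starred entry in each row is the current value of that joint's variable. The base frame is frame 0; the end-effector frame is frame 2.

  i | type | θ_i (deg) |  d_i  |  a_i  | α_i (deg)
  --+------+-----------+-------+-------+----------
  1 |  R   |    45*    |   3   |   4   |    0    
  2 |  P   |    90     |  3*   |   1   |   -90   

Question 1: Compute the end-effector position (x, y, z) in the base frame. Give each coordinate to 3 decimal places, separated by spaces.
2.121 3.536 6.000

after link 1: o_1 = (2.8284, 2.8284, 3.0000)
after link 2: o_2 = (2.1213, 3.5355, 6.0000)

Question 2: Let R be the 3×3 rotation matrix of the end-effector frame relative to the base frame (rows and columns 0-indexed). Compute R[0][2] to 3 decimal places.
End-effector z-axis (col 2 of R) = (-0.7071,-0.7071,0.0000)
R[0][2] = -0.7071

-0.707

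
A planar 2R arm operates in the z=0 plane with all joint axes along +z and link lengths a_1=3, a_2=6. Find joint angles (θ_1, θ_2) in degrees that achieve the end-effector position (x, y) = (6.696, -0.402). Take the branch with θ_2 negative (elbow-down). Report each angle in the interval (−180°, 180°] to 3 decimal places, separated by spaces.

cos θ_2 = (44.9980−3²−6²)/(2·3·6) = -0.0001; θ_2 = -90.0032° (elbow-down)
β = atan2(-0.4020,6.6960) = -3.4357°; ψ = atan2(-6.0000,2.9997) = -63.4375°
θ_1 = β − ψ = 60.0018°

60.002 -90.003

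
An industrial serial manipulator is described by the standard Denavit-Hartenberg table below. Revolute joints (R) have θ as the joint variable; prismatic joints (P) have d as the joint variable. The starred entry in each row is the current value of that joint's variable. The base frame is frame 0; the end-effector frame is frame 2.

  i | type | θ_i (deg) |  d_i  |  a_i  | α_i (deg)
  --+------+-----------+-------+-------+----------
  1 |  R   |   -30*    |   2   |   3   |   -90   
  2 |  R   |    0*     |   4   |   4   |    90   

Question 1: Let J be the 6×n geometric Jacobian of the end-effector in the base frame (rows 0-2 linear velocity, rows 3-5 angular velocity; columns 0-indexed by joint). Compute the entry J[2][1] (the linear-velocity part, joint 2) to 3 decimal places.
-4.000

axis z_1 = (0.5000,0.8660,0.0000); lever o_n−o_1 = (5.4641,1.4641,0.0000)
cross product → J_v[:, 1] = (0.0000,0.0000,-4.0000)
J_ω[:, 1] = z_1
entry J[2][1] = -4.0000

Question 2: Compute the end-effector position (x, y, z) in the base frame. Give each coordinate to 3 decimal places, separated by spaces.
after link 1: o_1 = (2.5981, -1.5000, 2.0000)
after link 2: o_2 = (8.0622, -0.0359, 2.0000)

8.062 -0.036 2.000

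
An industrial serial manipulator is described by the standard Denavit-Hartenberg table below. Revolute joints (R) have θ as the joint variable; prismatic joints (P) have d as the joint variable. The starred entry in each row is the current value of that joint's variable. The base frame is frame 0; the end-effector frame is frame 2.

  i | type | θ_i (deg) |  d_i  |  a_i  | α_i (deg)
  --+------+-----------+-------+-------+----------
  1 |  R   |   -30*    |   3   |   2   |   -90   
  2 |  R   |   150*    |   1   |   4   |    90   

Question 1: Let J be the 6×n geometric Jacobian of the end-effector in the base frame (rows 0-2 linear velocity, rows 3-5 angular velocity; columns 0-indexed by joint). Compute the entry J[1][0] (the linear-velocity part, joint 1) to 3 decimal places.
axis z_0 = ẑ; lever o_n−o_0 = (-0.7679,1.5981,1.0000)
cross product → J_v[:, 0] = (-1.5981,-0.7679,0.0000)
J_ω[:, 0] = z_0
entry J[1][0] = -0.7679

-0.768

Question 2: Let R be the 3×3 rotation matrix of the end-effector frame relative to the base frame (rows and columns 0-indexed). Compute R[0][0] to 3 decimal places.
-0.750

End-effector x-axis (col 0 of R) = (-0.7500,0.4330,-0.5000)
R[0][0] = -0.7500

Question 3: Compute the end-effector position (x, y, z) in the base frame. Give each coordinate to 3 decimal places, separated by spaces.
after link 1: o_1 = (1.7321, -1.0000, 3.0000)
after link 2: o_2 = (-0.7679, 1.5981, 1.0000)

-0.768 1.598 1.000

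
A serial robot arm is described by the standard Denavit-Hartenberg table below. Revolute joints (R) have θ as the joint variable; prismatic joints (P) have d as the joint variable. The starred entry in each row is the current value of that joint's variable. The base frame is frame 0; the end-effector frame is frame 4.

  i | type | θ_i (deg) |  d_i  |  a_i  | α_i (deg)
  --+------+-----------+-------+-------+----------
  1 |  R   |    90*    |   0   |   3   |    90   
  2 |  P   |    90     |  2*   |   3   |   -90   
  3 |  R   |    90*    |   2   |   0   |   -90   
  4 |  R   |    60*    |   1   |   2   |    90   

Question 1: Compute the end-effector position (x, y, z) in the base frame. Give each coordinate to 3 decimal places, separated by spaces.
after link 1: o_1 = (0.0000, 3.0000, 0.0000)
after link 2: o_2 = (2.0000, 3.0000, 3.0000)
after link 3: o_3 = (2.0000, 1.0000, 3.0000)
after link 4: o_4 = (1.0000, 2.7321, 2.0000)

1.000 2.732 2.000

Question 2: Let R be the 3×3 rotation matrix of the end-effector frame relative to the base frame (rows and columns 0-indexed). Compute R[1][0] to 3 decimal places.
0.866

End-effector x-axis (col 0 of R) = (-0.5000,0.8660,-0.0000)
R[1][0] = 0.8660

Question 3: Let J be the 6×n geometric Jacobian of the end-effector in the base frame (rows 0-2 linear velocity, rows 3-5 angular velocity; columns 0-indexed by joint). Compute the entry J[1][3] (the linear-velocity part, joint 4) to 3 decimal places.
axis z_3 = (-0.0000,-0.0000,-1.0000); lever o_n−o_3 = (-1.0000,1.7321,-1.0000)
cross product → J_v[:, 3] = (1.7321,1.0000,-0.0000)
J_ω[:, 3] = z_3
entry J[1][3] = 1.0000

1.000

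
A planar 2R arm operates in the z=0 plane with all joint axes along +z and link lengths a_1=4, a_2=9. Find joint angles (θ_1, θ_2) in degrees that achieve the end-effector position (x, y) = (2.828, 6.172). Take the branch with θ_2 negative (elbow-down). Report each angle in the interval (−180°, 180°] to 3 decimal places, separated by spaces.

cos θ_2 = (46.0912−4²−9²)/(2·4·9) = -0.7071; θ_2 = -134.9968° (elbow-down)
β = atan2(6.1720,2.8280) = 65.3828°; ψ = atan2(-6.3643,-2.3636) = -110.3742°
θ_1 = β − ψ = 175.7570°

175.757 -134.997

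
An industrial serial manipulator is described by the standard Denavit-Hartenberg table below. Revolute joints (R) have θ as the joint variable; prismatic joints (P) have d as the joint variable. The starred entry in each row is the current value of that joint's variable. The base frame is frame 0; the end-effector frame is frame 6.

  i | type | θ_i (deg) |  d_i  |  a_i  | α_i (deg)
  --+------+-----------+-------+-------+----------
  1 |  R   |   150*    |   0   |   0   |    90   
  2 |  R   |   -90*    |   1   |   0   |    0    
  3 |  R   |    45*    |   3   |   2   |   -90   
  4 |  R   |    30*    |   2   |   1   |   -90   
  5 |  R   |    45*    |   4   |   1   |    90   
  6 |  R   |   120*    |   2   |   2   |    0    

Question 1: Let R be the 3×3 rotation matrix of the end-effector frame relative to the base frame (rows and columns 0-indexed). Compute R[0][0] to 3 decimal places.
-0.050

End-effector x-axis (col 0 of R) = (-0.0505,-0.6328,0.7727)
R[0][0] = -0.0505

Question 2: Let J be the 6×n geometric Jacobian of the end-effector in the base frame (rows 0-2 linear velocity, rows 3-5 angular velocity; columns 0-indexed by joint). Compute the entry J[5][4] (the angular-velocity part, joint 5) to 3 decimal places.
0.354

axis z_4 = (-0.1268,-0.9268,0.3536); lever o_n−o_4 = (-2.6966,-4.9917,2.1606)
cross product → J_v[:, 4] = (-0.2375,-0.6794,-1.8660)
J_ω[:, 4] = z_4
entry J[5][4] = 0.3536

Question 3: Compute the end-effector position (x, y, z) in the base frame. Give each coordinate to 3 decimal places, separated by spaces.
-3.926 -0.240 1.548

after link 1: o_1 = (0.0000, 0.0000, 0.0000)
after link 2: o_2 = (0.5000, 0.8660, 0.0000)
after link 3: o_3 = (0.7753, 4.1712, -1.4142)
after link 4: o_4 = (-1.2298, 4.7515, -0.6124)
after link 5: o_5 = (-1.8559, 0.7047, -0.1312)
after link 6: o_6 = (-3.9264, -0.2402, 1.5482)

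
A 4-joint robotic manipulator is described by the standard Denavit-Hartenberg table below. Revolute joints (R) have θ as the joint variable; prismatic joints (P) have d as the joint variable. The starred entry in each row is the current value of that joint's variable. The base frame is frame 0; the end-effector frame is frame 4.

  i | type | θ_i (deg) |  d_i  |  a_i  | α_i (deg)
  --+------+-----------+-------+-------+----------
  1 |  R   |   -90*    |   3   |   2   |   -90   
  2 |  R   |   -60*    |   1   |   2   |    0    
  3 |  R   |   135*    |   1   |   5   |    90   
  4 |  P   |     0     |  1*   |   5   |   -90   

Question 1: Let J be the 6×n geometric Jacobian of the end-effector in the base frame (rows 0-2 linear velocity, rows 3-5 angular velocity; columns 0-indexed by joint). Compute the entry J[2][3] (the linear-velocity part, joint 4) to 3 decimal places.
prismatic axis z_3 = (0.0000,-0.9659,0.2588)
J_v[:, 3] = z_3; J_ω[:, 3] = (0,0,0)
entry J[2][3] = 0.2588

0.259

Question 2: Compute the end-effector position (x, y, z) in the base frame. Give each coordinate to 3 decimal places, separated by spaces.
2.000 -6.554 -4.668

after link 1: o_1 = (0.0000, -2.0000, 3.0000)
after link 2: o_2 = (1.0000, -3.0000, 4.7321)
after link 3: o_3 = (2.0000, -4.2941, -0.0976)
after link 4: o_4 = (2.0000, -6.5541, -4.6684)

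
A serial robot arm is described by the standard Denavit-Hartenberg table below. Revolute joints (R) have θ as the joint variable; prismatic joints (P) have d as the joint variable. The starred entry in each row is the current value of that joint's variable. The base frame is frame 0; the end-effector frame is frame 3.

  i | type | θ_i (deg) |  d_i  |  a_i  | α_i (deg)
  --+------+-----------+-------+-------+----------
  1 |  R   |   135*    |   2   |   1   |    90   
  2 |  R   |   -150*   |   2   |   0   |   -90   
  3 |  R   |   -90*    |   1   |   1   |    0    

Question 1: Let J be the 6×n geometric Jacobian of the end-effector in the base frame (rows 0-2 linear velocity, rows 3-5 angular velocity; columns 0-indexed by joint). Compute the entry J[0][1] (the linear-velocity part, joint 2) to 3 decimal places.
-0.612

axis z_1 = (0.7071,0.7071,0.0000); lever o_n−o_1 = (1.7678,2.4749,-0.8660)
cross product → J_v[:, 1] = (-0.6124,0.6124,0.5000)
J_ω[:, 1] = z_1
entry J[0][1] = -0.6124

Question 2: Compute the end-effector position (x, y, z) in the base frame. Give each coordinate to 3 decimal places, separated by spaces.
1.061 3.182 1.134

after link 1: o_1 = (-0.7071, 0.7071, 2.0000)
after link 2: o_2 = (0.7071, 2.1213, 2.0000)
after link 3: o_3 = (1.0607, 3.1820, 1.1340)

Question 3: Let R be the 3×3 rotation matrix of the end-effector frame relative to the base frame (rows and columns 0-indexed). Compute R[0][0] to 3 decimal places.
End-effector x-axis (col 0 of R) = (0.7071,0.7071,0.0000)
R[0][0] = 0.7071

0.707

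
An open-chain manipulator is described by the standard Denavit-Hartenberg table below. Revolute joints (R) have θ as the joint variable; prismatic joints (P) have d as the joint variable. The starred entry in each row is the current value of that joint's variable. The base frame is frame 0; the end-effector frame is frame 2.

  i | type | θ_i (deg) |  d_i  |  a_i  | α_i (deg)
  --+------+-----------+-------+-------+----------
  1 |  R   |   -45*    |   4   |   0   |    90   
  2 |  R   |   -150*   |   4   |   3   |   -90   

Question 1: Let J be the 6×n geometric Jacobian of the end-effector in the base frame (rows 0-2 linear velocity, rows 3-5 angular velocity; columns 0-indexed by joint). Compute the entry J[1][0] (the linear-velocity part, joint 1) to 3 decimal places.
axis z_0 = ẑ; lever o_n−o_0 = (-4.6655,-0.9913,2.5000)
cross product → J_v[:, 0] = (0.9913,-4.6655,0.0000)
J_ω[:, 0] = z_0
entry J[1][0] = -4.6655

-4.666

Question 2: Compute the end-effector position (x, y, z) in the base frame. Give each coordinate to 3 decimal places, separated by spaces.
after link 1: o_1 = (0.0000, 0.0000, 4.0000)
after link 2: o_2 = (-4.6655, -0.9913, 2.5000)

-4.666 -0.991 2.500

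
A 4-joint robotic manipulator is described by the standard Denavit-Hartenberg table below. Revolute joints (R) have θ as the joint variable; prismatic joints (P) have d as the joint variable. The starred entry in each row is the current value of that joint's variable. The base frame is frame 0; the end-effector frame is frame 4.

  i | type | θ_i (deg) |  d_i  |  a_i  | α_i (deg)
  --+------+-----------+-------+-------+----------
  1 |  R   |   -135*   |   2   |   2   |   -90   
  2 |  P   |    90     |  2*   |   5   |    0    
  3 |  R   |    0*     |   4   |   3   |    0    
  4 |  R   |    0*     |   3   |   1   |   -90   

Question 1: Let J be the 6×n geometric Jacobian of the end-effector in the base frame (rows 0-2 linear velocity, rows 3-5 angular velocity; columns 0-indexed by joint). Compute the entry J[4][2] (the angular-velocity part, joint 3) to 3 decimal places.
axis z_2 = (0.7071,-0.7071,0.0000); lever o_n−o_2 = (4.9497,-4.9497,-4.0000)
cross product → J_v[:, 2] = (2.8284,2.8284,-0.0000)
J_ω[:, 2] = z_2
entry J[4][2] = -0.7071

-0.707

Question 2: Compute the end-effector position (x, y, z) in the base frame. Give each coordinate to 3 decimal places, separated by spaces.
after link 1: o_1 = (-1.4142, -1.4142, 2.0000)
after link 2: o_2 = (0.0000, -2.8284, -3.0000)
after link 3: o_3 = (2.8284, -5.6569, -6.0000)
after link 4: o_4 = (4.9497, -7.7782, -7.0000)

4.950 -7.778 -7.000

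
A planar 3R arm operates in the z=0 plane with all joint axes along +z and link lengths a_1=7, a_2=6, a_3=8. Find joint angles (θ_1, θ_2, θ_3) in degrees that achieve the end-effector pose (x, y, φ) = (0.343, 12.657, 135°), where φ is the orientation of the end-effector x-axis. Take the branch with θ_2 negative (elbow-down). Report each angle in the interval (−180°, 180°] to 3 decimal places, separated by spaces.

wrist centre = target − a_3·(cos φ, sin φ) = (5.9999, 7.0001)
cos θ_2 = (85.0003−7²−6²)/(2·7·6) = 0.0000; θ_2 = -89.9998° (elbow-down)
β = atan2(7.0001,5.9999) = 49.4000°; ψ = atan2(-6.0000,7.0000) = -40.6012°
θ_1 = β − ψ = 90.0012°
θ_3 = φ − θ_1 − θ_2 = 134.9986° (wrapped to (-180°,180°])

90.001 -90.000 134.999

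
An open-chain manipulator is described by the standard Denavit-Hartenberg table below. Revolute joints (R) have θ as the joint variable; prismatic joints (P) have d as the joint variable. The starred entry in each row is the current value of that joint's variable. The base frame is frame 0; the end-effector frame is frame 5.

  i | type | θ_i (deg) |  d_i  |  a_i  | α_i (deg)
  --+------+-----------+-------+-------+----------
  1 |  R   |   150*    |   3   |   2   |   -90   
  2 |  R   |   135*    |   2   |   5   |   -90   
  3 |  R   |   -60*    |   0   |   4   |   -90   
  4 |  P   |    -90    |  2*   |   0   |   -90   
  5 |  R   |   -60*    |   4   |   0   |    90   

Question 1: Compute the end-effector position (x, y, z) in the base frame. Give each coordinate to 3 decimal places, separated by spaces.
after link 1: o_1 = (-1.7321, 1.0000, 3.0000)
after link 2: o_2 = (0.3298, -2.4998, -0.5355)
after link 3: o_3 = (-0.1775, -6.2069, -1.9497)
after link 4: o_4 = (1.3832, -5.9533, -3.1745)
after link 5: o_5 = (0.8759, -9.6604, -4.5887)

0.876 -9.660 -4.589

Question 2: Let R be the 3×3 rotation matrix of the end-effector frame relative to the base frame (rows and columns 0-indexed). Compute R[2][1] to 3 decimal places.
-0.354

End-effector y-axis (col 1 of R) = (-0.1268,-0.9268,-0.3536)
R[2][1] = -0.3536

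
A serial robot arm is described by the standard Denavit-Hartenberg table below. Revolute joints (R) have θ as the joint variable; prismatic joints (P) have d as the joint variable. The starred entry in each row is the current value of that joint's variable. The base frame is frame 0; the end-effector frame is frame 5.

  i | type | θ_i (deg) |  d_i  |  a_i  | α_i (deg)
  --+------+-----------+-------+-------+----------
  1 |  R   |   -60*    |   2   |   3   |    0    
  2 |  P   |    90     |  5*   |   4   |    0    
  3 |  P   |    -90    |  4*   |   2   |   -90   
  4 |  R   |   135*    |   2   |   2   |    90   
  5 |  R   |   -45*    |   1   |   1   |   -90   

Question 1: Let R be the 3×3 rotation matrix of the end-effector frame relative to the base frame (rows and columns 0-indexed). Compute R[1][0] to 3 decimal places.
0.079

End-effector x-axis (col 0 of R) = (-0.8624,0.0795,-0.5000)
R[1][0] = 0.0795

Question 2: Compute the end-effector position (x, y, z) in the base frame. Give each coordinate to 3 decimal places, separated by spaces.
6.480 -0.638 8.379

after link 1: o_1 = (1.5000, -2.5981, 2.0000)
after link 2: o_2 = (4.9641, -0.5981, 7.0000)
after link 3: o_3 = (5.9641, -2.3301, 11.0000)
after link 4: o_4 = (6.9890, -0.1054, 9.5858)
after link 5: o_5 = (6.4802, -0.6383, 8.3787)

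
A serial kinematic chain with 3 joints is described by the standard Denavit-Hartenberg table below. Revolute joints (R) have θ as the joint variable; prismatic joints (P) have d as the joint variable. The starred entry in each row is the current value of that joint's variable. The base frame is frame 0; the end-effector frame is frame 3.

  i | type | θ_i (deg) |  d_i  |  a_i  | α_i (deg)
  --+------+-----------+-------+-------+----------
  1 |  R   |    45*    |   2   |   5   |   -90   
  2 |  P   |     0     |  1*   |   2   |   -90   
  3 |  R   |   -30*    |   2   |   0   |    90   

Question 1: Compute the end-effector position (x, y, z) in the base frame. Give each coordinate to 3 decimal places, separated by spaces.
4.243 5.657 0.000

after link 1: o_1 = (3.5355, 3.5355, 2.0000)
after link 2: o_2 = (4.2426, 5.6569, 2.0000)
after link 3: o_3 = (4.2426, 5.6569, 0.0000)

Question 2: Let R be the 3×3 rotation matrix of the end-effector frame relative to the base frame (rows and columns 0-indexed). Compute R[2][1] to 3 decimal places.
End-effector y-axis (col 1 of R) = (-0.0000,0.0000,-1.0000)
R[2][1] = -1.0000

-1.000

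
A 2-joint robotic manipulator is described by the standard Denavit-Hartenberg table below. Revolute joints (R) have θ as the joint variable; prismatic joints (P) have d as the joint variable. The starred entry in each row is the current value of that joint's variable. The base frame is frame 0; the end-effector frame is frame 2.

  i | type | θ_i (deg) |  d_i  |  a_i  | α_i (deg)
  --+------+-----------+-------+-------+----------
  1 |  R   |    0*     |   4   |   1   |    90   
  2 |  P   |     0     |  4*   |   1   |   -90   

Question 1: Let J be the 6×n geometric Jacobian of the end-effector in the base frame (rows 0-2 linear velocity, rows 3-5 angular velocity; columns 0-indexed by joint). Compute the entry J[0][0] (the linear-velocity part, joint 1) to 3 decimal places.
4.000

axis z_0 = ẑ; lever o_n−o_0 = (2.0000,-4.0000,4.0000)
cross product → J_v[:, 0] = (4.0000,2.0000,-0.0000)
J_ω[:, 0] = z_0
entry J[0][0] = 4.0000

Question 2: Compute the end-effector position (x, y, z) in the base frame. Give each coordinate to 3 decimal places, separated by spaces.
2.000 -4.000 4.000

after link 1: o_1 = (1.0000, 0.0000, 4.0000)
after link 2: o_2 = (2.0000, -4.0000, 4.0000)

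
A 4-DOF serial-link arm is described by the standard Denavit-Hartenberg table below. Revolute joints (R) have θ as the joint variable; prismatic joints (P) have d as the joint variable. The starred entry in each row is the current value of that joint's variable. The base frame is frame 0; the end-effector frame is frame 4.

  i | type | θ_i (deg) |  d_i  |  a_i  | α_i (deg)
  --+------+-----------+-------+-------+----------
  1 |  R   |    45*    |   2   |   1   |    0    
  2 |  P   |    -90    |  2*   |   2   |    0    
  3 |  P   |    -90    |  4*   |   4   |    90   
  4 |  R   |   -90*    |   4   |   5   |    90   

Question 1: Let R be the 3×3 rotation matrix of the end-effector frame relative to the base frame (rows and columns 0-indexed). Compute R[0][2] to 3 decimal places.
0.707

End-effector z-axis (col 2 of R) = (0.7071,0.7071,-0.0000)
R[0][2] = 0.7071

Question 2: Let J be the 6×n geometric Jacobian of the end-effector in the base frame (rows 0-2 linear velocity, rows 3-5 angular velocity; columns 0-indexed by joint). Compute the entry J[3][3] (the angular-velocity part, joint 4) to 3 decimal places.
axis z_3 = (-0.7071,0.7071,0.0000); lever o_n−o_3 = (-2.8284,2.8284,-5.0000)
cross product → J_v[:, 3] = (-3.5355,-3.5355,0.0000)
J_ω[:, 3] = z_3
entry J[3][3] = -0.7071

-0.707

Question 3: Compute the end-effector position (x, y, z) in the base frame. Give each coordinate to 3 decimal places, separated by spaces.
after link 1: o_1 = (0.7071, 0.7071, 2.0000)
after link 2: o_2 = (2.1213, -0.7071, 4.0000)
after link 3: o_3 = (-0.7071, -3.5355, 8.0000)
after link 4: o_4 = (-3.5355, -0.7071, 3.0000)

-3.536 -0.707 3.000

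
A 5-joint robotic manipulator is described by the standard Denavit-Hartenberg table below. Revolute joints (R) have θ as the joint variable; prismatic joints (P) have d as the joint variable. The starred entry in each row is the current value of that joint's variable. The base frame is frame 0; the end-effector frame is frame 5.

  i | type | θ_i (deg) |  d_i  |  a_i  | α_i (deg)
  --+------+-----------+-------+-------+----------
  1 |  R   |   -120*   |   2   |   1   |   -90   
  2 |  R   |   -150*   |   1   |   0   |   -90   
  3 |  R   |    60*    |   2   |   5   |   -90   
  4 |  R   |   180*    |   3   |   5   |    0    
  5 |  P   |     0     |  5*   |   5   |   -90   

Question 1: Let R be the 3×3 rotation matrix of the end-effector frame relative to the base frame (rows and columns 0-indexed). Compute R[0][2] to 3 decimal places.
End-effector z-axis (col 2 of R) = (-0.2500,-0.4330,0.8660)
R[0][2] = -0.2500

-0.250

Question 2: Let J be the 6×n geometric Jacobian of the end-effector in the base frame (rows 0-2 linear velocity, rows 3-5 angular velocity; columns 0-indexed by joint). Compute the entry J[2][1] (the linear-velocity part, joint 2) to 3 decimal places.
axis z_1 = (0.8660,-0.5000,0.0000); lever o_n−o_1 = (-3.4306,-8.6022,-2.9821)
cross product → J_v[:, 1] = (1.4910,2.5825,-9.1651)
J_ω[:, 1] = z_1
entry J[2][1] = -9.1651

-9.165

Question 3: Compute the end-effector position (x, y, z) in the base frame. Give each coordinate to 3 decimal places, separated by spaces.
-3.931 -9.468 -0.982

after link 1: o_1 = (-0.5000, -0.8660, 2.0000)
after link 2: o_2 = (0.3660, -1.3660, 2.0000)
after link 3: o_3 = (-2.8014, 1.8080, 4.9821)
after link 4: o_4 = (-2.5580, -3.4306, 2.4330)
after link 5: o_5 = (-3.9306, -9.4683, -0.9821)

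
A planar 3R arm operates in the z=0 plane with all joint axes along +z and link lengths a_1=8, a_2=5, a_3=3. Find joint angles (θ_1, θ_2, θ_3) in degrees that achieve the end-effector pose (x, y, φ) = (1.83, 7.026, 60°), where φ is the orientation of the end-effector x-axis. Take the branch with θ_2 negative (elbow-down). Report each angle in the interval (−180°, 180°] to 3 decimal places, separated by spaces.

wrist centre = target − a_3·(cos φ, sin φ) = (0.3300, 4.4279)
cos θ_2 = (19.7154−8²−5²)/(2·8·5) = -0.8661; θ_2 = -150.0037° (elbow-down)
β = atan2(4.4279,0.3300) = 85.7378°; ψ = atan2(-2.4997,3.6697) = -34.2618°
θ_1 = β − ψ = 119.9996°
θ_3 = φ − θ_1 − θ_2 = 90.0041° (wrapped to (-180°,180°])

120.000 -150.004 90.004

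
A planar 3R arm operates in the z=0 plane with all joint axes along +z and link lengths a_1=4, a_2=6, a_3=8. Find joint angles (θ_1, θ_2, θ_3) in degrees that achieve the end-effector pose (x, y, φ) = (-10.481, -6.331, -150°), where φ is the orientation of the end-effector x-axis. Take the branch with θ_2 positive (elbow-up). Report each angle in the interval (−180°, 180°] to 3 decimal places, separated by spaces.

119.991 135.005 -44.995

wrist centre = target − a_3·(cos φ, sin φ) = (-3.5528, -2.3310)
cos θ_2 = (18.0559−4²−6²)/(2·4·6) = -0.7072; θ_2 = 135.0050° (elbow-up)
β = atan2(-2.3310,-3.5528) = -146.7310°; ψ = atan2(4.2423,-0.2430) = 93.2785°
θ_1 = β − ψ = -240.0095°
θ_3 = φ − θ_1 − θ_2 = -44.9955° (wrapped to (-180°,180°])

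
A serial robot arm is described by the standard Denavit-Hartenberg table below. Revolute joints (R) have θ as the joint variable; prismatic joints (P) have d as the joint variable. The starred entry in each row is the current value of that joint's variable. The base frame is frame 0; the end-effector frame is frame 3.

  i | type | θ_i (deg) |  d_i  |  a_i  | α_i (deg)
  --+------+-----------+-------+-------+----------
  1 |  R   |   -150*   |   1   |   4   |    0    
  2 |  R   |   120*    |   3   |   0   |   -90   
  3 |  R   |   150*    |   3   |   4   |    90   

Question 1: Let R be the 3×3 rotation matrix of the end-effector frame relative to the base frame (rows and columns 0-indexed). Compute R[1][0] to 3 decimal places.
0.433

End-effector x-axis (col 0 of R) = (-0.7500,0.4330,-0.5000)
R[1][0] = 0.4330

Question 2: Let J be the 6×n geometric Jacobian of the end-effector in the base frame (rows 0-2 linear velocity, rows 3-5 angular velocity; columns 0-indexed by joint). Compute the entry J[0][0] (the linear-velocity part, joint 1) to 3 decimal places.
axis z_0 = ẑ; lever o_n−o_0 = (-4.9641,2.3301,2.0000)
cross product → J_v[:, 0] = (-2.3301,-4.9641,0.0000)
J_ω[:, 0] = z_0
entry J[0][0] = -2.3301

-2.330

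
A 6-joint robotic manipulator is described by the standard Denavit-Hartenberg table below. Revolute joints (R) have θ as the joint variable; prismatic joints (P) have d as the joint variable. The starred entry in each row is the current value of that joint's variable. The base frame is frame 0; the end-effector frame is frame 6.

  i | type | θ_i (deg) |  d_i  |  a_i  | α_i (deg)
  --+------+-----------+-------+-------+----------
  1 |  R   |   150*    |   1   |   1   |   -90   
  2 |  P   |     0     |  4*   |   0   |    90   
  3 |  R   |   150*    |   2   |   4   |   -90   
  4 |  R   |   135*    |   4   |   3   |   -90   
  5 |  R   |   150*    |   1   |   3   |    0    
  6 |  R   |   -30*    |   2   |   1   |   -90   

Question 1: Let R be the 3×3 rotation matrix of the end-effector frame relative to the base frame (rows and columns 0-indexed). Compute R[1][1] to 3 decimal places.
-0.612

End-effector y-axis (col 1 of R) = (0.3536,-0.6124,-0.7071)
R[1][1] = -0.6124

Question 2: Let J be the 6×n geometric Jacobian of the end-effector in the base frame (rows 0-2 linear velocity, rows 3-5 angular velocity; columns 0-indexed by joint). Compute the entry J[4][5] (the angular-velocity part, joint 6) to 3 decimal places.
0.612

axis z_5 = (-0.3536,0.6124,0.7071); lever o_n−o_5 = (-1.2803,0.4855,1.7678)
cross product → J_v[:, 5] = (0.7392,-0.2803,0.6124)
J_ω[:, 5] = z_5
entry J[4][5] = 0.6124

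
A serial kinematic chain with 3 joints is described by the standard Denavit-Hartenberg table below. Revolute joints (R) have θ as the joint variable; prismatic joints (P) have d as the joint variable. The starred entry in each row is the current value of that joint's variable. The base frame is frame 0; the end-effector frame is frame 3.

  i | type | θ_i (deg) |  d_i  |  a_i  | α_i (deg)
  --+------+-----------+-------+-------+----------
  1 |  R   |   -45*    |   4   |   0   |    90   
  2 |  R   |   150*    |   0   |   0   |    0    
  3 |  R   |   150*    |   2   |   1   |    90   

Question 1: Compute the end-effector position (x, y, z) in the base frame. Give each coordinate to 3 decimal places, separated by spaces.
after link 1: o_1 = (0.0000, 0.0000, 4.0000)
after link 2: o_2 = (0.0000, 0.0000, 4.0000)
after link 3: o_3 = (-1.0607, -1.7678, 3.1340)

-1.061 -1.768 3.134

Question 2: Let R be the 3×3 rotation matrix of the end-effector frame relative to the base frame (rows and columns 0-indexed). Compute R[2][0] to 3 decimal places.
-0.866

End-effector x-axis (col 0 of R) = (0.3536,-0.3536,-0.8660)
R[2][0] = -0.8660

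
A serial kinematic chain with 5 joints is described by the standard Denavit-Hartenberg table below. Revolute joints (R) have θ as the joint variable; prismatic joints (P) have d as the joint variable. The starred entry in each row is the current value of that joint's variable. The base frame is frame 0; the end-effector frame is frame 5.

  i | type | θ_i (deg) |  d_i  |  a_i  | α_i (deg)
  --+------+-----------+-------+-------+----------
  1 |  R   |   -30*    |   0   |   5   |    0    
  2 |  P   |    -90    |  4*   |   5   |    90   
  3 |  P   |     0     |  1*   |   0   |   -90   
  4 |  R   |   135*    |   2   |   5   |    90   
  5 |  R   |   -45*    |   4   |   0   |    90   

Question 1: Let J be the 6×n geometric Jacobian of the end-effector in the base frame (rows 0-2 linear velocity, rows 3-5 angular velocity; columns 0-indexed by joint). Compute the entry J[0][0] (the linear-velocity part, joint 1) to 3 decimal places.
axis z_0 = ẑ; lever o_n−o_0 = (6.8290,-8.8997,6.0000)
cross product → J_v[:, 0] = (8.8997,6.8290,-0.0000)
J_ω[:, 0] = z_0
entry J[0][0] = 8.8997

8.900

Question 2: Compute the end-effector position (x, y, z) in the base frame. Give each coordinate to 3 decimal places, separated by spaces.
after link 1: o_1 = (4.3301, -2.5000, 0.0000)
after link 2: o_2 = (1.8301, -6.8301, 4.0000)
after link 3: o_3 = (0.9641, -6.3301, 4.0000)
after link 4: o_4 = (5.7937, -5.0360, 6.0000)
after link 5: o_5 = (6.8290, -8.8997, 6.0000)

6.829 -8.900 6.000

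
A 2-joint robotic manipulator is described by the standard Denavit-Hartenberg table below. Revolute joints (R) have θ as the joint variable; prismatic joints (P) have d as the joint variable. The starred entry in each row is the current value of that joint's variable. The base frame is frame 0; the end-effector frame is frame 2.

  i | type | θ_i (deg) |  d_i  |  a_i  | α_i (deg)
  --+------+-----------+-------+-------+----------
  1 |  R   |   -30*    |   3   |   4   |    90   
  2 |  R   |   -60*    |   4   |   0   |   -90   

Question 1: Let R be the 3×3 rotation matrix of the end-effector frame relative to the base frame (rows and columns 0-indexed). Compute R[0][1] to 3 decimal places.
0.500

End-effector y-axis (col 1 of R) = (0.5000,0.8660,-0.0000)
R[0][1] = 0.5000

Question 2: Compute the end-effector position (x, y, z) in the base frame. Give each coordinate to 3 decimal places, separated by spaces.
1.464 -5.464 3.000

after link 1: o_1 = (3.4641, -2.0000, 3.0000)
after link 2: o_2 = (1.4641, -5.4641, 3.0000)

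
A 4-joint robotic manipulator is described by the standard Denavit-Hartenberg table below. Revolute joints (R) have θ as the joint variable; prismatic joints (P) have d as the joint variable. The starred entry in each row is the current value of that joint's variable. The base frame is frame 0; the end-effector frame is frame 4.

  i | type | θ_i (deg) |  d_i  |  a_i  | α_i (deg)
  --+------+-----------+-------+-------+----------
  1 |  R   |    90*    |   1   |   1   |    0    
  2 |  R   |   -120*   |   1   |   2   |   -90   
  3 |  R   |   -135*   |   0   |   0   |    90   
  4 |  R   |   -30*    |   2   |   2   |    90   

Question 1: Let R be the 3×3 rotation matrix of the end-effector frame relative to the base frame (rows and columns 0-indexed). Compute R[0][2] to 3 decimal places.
End-effector z-axis (col 2 of R) = (-0.1268,-0.9268,-0.3536)
R[0][2] = -0.1268

-0.127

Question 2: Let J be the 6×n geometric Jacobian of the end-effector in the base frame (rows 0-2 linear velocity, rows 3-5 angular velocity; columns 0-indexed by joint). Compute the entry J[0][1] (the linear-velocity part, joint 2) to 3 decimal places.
0.547

axis z_1 = (0.0000,0.0000,1.0000); lever o_n−o_1 = (-1.0534,-0.5465,0.8105)
cross product → J_v[:, 1] = (0.5465,-1.0534,0.0000)
J_ω[:, 1] = z_1
entry J[0][1] = 0.5465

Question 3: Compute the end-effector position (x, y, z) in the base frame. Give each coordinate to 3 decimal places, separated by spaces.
after link 1: o_1 = (0.0000, 1.0000, 1.0000)
after link 2: o_2 = (1.7321, 0.0000, 2.0000)
after link 3: o_3 = (1.7321, 0.0000, 2.0000)
after link 4: o_4 = (-1.0534, 0.4535, 1.8105)

-1.053 0.453 1.811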